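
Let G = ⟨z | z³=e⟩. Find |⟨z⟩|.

|⟨z⟩| equals the order of z. Compute successive powers until reaching e:
  z¹ = z, z² = z², z³ = e.
The smallest positive k with zᵏ = e is 3, so |⟨z⟩| = 3.

Answer: 3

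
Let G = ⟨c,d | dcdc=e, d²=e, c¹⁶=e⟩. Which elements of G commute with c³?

⟨c³⟩ ⊆ C_G(c³) since powers of c³ commute with c³; so |C_G(c³)| ≥ |⟨c³⟩| = 16.
By orbit–stabilizer, |C_G(c³)| = |G| / |conj. class of c³| = 32 / 2 = 16.
The 16 elements commuting with c³ are {e, c, c², c³, c⁴, c⁵, c⁶, c⁷, c⁸, c⁹, c¹⁰, c¹¹, c¹², c¹³, c¹⁴, c¹⁵}.

Answer: {e, c, c², c³, c⁴, c⁵, c⁶, c⁷, c⁸, c⁹, c¹⁰, c¹¹, c¹², c¹³, c¹⁴, c¹⁵}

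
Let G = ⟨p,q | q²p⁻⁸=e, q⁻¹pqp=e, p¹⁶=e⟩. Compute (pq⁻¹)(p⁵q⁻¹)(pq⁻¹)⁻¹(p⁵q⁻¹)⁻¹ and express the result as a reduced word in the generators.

[(pq⁻¹), (p⁵q⁻¹)] = (pq⁻¹)·(p⁵q⁻¹)·(pq⁻¹)⁻¹·(p⁵q⁻¹)⁻¹.
  (pq⁻¹) · (p⁵q⁻¹) = p⁴
  (p⁴) · (pq) = p⁵q
  (p⁵q) · (p⁵q) = p⁸

Answer: p⁸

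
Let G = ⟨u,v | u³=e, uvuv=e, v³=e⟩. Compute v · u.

Compute v · u by multiplying left to right and reducing via the relations at each step:
  v · u = u²v²

Answer: u²v²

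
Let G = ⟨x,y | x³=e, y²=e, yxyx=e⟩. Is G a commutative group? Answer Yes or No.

x·y = xy but y·x = x²y, so x·y ≠ y·x and G is not abelian.

Answer: No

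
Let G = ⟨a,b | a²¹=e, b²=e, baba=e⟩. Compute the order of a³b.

Compute successive powers until reaching e:
  (a³b)¹ = a³b, (a³b)² = e.
The smallest positive k with (a³b)ᵏ = e is 2.

Answer: 2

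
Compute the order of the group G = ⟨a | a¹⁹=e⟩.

G is generated by a single element, so G is cyclic. The relator gives a¹⁹ = e and no smaller power is forced to be e, so the 19 powers {a, e, a², a³, a⁴, a⁵, a⁶, a⁷, a⁸, a⁹, a¹², a¹³, a¹¹, a¹⁰, a¹⁴, a¹⁵, a¹⁶, a¹⁷, a¹⁸} are distinct. Hence |G| = 19.

Answer: 19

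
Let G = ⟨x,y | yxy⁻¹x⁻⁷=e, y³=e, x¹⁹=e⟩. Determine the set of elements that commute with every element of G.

An element z ∈ Z(G) iff z commutes with every generator.
For example e is central: e·x = x = x·e; e·y = y = y·e.
Whereas x ∉ Z(G) since x·y = xy ≠ x⁷y = y·x.
Checking each of the 57 elements this way gives Z(G) = {e}, of order 1.

Answer: {e}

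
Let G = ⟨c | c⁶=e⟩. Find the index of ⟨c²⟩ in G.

First find ord(c²) by computing successive powers:
  (c²)¹ = c², (c²)² = c⁴, (c²)³ = e.
So |⟨c²⟩| = ord(c²) = 3. With |G| = 6, by Lagrange [G : ⟨c²⟩] = 6/3 = 2.

Answer: 2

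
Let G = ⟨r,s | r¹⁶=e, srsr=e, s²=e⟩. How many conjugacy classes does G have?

The conjugacy classes (representative and size) are:
  [e] (size 1), [r¹⁵] (size 2), [r²] (size 2), [r³] (size 2), [r¹²] (size 2), [r⁵] (size 2), [r⁶] (size 2), [r⁷] (size 2), [r⁸] (size 1), [r²s] (size 8), [r¹⁵s] (size 8).
Class equation: 1 + 2 + 2 + 2 + 2 + 2 + 2 + 2 + 1 + 8 + 8 = 32 = |G|. So G has 11 conjugacy classes.

Answer: 11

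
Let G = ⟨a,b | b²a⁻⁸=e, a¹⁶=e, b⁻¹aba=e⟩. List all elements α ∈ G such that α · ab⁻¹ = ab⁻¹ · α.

⟨ab⁻¹⟩ ⊆ C_G(ab⁻¹) since powers of ab⁻¹ commute with ab⁻¹; so |C_G(ab⁻¹)| ≥ |⟨ab⁻¹⟩| = 4.
By orbit–stabilizer, |C_G(ab⁻¹)| = |G| / |conj. class of ab⁻¹| = 32 / 8 = 4.
The 4 elements commuting with ab⁻¹ are {e, a⁸, ab, ab⁻¹}.

Answer: {e, a⁸, ab, ab⁻¹}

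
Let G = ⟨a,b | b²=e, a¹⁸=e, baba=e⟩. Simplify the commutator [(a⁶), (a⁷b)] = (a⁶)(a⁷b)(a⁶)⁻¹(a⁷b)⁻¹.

[(a⁶), (a⁷b)] = (a⁶)·(a⁷b)·(a⁶)⁻¹·(a⁷b)⁻¹.
  (a⁶) · (a⁷b) = a¹³b
  (a¹³b) · (a¹²) = ab
  (ab) · (a⁷b) = a¹²

Answer: a¹²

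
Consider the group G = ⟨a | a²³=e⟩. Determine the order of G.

G is generated by a single element, so G is cyclic. The relator gives a²³ = e and no smaller power is forced to be e, so the 23 powers {a, e, a², a³, a⁴, a⁵, a⁶, a⁷, a⁸, a⁹, a²², a²¹, a²⁰, a¹², a¹³, a¹¹, a¹⁰, a¹⁴, a¹⁵, a¹⁶, a¹⁷, a¹⁸, a¹⁹} are distinct. Hence |G| = 23.

Answer: 23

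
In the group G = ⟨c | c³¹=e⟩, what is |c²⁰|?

Compute successive powers until reaching e:
  (c²⁰)¹ = c²⁰, (c²⁰)² = c⁹, (c²⁰)³ = c²⁹, (c²⁰)⁴ = c¹⁸, (c²⁰)⁵ = c⁷, (c²⁰)⁶ = c²⁷, (c²⁰)⁷ = c¹⁶, (c²⁰)⁸ = c⁵, (c²⁰)⁹ = c²⁵, (c²⁰)¹⁰ = c¹⁴, (c²⁰)¹¹ = c³, (c²⁰)¹² = c²³, (c²⁰)¹³ = c¹², (c²⁰)¹⁴ = c, (c²⁰)¹⁵ = c²¹, (c²⁰)¹⁶ = c¹⁰, (c²⁰)¹⁷ = c³⁰, (c²⁰)¹⁸ = c¹⁹, (c²⁰)¹⁹ = c⁸, (c²⁰)²⁰ = c²⁸, (c²⁰)²¹ = c¹⁷, (c²⁰)²² = c⁶, (c²⁰)²³ = c²⁶, (c²⁰)²⁴ = c¹⁵, (c²⁰)²⁵ = c⁴, (c²⁰)²⁶ = c²⁴, (c²⁰)²⁷ = c¹³, (c²⁰)²⁸ = c², (c²⁰)²⁹ = c²², (c²⁰)³⁰ = c¹¹, (c²⁰)³¹ = e.
The smallest positive k with (c²⁰)ᵏ = e is 31.

Answer: 31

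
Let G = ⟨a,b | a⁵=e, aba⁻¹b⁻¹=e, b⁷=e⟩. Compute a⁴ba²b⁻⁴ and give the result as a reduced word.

Multiply left to right, reducing at each step:
  (a⁴) · b = a⁴b
  (a⁴b) · a² = ab
  (ab) · b⁻⁴ = ab⁴

Answer: ab⁴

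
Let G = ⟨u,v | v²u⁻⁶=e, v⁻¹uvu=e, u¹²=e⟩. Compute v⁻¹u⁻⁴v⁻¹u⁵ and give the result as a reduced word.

Multiply left to right, reducing at each step:
  (v⁻¹) · u⁻⁴ = u⁴v⁻¹
  (u⁴v⁻¹) · v⁻¹ = u¹⁰
  (u¹⁰) · u⁵ = u³

Answer: u³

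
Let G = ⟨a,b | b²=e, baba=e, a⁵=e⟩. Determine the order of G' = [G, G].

G' = [G, G] is generated by all commutators. The generator-pair commutators are: [a, b] = a².
The subgroup they normally generate is {e, a, a², a³, a⁴}, of order 5.
Check: |G/G'| = 10/5 = 2 is the order of the abelianisation.

Answer: 5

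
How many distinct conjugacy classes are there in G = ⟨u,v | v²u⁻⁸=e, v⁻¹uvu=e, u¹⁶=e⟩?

The conjugacy classes (representative and size) are:
  [e] (size 1), [u] (size 2), [u¹⁴] (size 2), [u³] (size 2), [u¹²] (size 2), [u⁵] (size 2), [u¹⁰] (size 2), [u⁷] (size 2), [u⁸] (size 1), [u⁶v] (size 8), [u³v⁻¹] (size 8).
Class equation: 1 + 2 + 2 + 2 + 2 + 2 + 2 + 2 + 1 + 8 + 8 = 32 = |G|. So G has 11 conjugacy classes.

Answer: 11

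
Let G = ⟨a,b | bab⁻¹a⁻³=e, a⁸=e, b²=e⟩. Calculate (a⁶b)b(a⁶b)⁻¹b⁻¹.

[(a⁶b), b] = (a⁶b)·b·(a⁶b)⁻¹·b⁻¹.
  (a⁶b) · b = a⁶
  (a⁶) · (a⁶b) = a⁴b
  (a⁴b) · b = a⁴

Answer: a⁴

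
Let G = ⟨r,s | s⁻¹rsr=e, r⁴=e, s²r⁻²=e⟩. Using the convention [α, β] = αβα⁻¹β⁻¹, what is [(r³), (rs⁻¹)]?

[(r³), (rs⁻¹)] = (r³)·(rs⁻¹)·(r³)⁻¹·(rs⁻¹)⁻¹.
  (r³) · (rs⁻¹) = s⁻¹
  (s⁻¹) · r = rs
  (rs) · (rs) = r²

Answer: r²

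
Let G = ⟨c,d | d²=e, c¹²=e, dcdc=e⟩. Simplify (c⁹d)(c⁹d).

Compute (c⁹d) · (c⁹d) by multiplying left to right and reducing via the relations at each step:
  (c⁹d) · c⁹ = d
  d · d = e

Answer: e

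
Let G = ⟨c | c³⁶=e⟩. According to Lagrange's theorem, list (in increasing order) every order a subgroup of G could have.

|G| = 36 = 2² · 3². By Lagrange's theorem the order of any subgroup divides 36; the divisors of 36 are 1, 2, 3, 4, 6, 9, 12, 18, 36.

Answer: 1, 2, 3, 4, 6, 9, 12, 18, 36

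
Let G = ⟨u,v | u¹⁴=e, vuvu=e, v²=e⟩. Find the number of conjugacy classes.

The conjugacy classes (representative and size) are:
  [e] (size 1), [u¹³] (size 2), [u²] (size 2), [u³] (size 2), [u¹⁰] (size 2), [u⁵] (size 2), [u⁸] (size 2), [u⁷] (size 1), [u⁶v] (size 7), [u⁹v] (size 7).
Class equation: 1 + 2 + 2 + 2 + 2 + 2 + 2 + 1 + 7 + 7 = 28 = |G|. So G has 10 conjugacy classes.

Answer: 10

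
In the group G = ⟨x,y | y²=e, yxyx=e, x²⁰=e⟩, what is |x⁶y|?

Compute successive powers until reaching e:
  (x⁶y)¹ = x⁶y, (x⁶y)² = e.
The smallest positive k with (x⁶y)ᵏ = e is 2.

Answer: 2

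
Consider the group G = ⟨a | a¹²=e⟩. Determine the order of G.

G is generated by a single element, so G is cyclic. The relator gives a¹² = e and no smaller power is forced to be e, so the 12 powers {a, e, a², a³, a⁴, a⁵, a⁶, a⁷, a⁸, a⁹, a¹¹, a¹⁰} are distinct. Hence |G| = 12.

Answer: 12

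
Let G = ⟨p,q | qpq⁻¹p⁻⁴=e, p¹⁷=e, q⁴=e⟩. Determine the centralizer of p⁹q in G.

⟨p⁹q⟩ ⊆ C_G(p⁹q) since powers of p⁹q commute with p⁹q; so |C_G(p⁹q)| ≥ |⟨p⁹q⟩| = 4.
By orbit–stabilizer, |C_G(p⁹q)| = |G| / |conj. class of p⁹q| = 68 / 17 = 4.
The 4 elements commuting with p⁹q are {e, p²q³, p⁹q, p¹¹q²}.

Answer: {e, p²q³, p⁹q, p¹¹q²}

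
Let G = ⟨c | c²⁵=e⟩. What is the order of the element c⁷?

Compute successive powers until reaching e:
  (c⁷)¹ = c⁷, (c⁷)² = c¹⁴, (c⁷)³ = c²¹, (c⁷)⁴ = c³, (c⁷)⁵ = c¹⁰, (c⁷)⁶ = c¹⁷, (c⁷)⁷ = c²⁴, (c⁷)⁸ = c⁶, (c⁷)⁹ = c¹³, (c⁷)¹⁰ = c²⁰, (c⁷)¹¹ = c², (c⁷)¹² = c⁹, (c⁷)¹³ = c¹⁶, (c⁷)¹⁴ = c²³, (c⁷)¹⁵ = c⁵, (c⁷)¹⁶ = c¹², (c⁷)¹⁷ = c¹⁹, (c⁷)¹⁸ = c, (c⁷)¹⁹ = c⁸, (c⁷)²⁰ = c¹⁵, (c⁷)²¹ = c²², (c⁷)²² = c⁴, (c⁷)²³ = c¹¹, (c⁷)²⁴ = c¹⁸, (c⁷)²⁵ = e.
The smallest positive k with (c⁷)ᵏ = e is 25.

Answer: 25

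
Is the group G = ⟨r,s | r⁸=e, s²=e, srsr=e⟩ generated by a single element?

Every cyclic group is abelian. But r·s = rs while s·r = r⁷s, so r·s ≠ s·r and G is not abelian. Hence G is not cyclic.

Answer: No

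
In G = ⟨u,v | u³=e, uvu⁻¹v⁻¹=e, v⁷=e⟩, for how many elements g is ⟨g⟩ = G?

G is cyclic of order 21. An element generates G iff its order is 21, and a cyclic group of order 21 has exactly φ(21) = 12 such elements.

Answer: 12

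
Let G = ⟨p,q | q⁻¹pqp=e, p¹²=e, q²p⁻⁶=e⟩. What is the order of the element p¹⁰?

Compute successive powers until reaching e:
  (p¹⁰)¹ = p¹⁰, (p¹⁰)² = p⁸, (p¹⁰)³ = p⁶, (p¹⁰)⁴ = p⁴, (p¹⁰)⁵ = p², (p¹⁰)⁶ = e.
The smallest positive k with (p¹⁰)ᵏ = e is 6.

Answer: 6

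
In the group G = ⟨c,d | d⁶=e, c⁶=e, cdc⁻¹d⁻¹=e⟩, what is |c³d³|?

Compute successive powers until reaching e:
  (c³d³)¹ = c³d³, (c³d³)² = e.
The smallest positive k with (c³d³)ᵏ = e is 2.

Answer: 2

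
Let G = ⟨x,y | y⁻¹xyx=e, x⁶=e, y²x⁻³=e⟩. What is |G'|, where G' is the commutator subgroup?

G' = [G, G] is generated by all commutators. The generator-pair commutators are: [x, y] = x².
The subgroup they normally generate is {e, x², x⁴}, of order 3.
Check: |G/G'| = 12/3 = 4 is the order of the abelianisation.

Answer: 3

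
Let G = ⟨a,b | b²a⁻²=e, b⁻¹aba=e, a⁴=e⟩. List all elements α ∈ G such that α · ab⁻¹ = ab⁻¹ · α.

⟨ab⁻¹⟩ ⊆ C_G(ab⁻¹) since powers of ab⁻¹ commute with ab⁻¹; so |C_G(ab⁻¹)| ≥ |⟨ab⁻¹⟩| = 4.
By orbit–stabilizer, |C_G(ab⁻¹)| = |G| / |conj. class of ab⁻¹| = 8 / 2 = 4.
The 4 elements commuting with ab⁻¹ are {e, a², ab, ab⁻¹}.

Answer: {e, a², ab, ab⁻¹}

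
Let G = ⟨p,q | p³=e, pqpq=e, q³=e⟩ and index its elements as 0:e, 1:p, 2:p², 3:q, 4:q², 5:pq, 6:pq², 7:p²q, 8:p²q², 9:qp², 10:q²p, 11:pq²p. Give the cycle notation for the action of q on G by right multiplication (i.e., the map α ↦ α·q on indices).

(0 3 4)(1 5 6)(2 7 8)(9 11 10)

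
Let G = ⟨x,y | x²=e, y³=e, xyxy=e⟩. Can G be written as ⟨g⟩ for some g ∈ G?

Every cyclic group is abelian. But x·y = xy while y·x = xy², so x·y ≠ y·x and G is not abelian. Hence G is not cyclic.

Answer: No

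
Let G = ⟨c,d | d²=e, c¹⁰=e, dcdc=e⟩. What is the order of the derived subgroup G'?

G' = [G, G] is generated by all commutators. The generator-pair commutators are: [c, d] = c².
The subgroup they normally generate is {e, c², c⁴, c⁶, c⁸}, of order 5.
Check: |G/G'| = 20/5 = 4 is the order of the abelianisation.

Answer: 5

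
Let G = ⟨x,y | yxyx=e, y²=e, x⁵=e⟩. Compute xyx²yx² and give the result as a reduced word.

Multiply left to right, reducing at each step:
  x · y = xy
  (xy) · x² = x⁴y
  (x⁴y) · y = x⁴
  (x⁴) · x² = x

Answer: x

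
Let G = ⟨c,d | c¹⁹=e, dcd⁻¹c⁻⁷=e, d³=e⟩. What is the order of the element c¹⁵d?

Compute successive powers until reaching e:
  (c¹⁵d)¹ = c¹⁵d, (c¹⁵d)² = c⁶d², (c¹⁵d)³ = e.
The smallest positive k with (c¹⁵d)ᵏ = e is 3.

Answer: 3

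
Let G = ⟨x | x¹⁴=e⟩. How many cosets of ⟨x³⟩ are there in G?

First find ord(x³) by computing successive powers:
  (x³)¹ = x³, (x³)² = x⁶, (x³)³ = x⁹, (x³)⁴ = x¹², (x³)⁵ = x, (x³)⁶ = x⁴, (x³)⁷ = x⁷, (x³)⁸ = x¹⁰, (x³)⁹ = x¹³, (x³)¹⁰ = x², (x³)¹¹ = x⁵, (x³)¹² = x⁸, (x³)¹³ = x¹¹, (x³)¹⁴ = e.
So |⟨x³⟩| = ord(x³) = 14. With |G| = 14, by Lagrange [G : ⟨x³⟩] = 14/14 = 1.

Answer: 1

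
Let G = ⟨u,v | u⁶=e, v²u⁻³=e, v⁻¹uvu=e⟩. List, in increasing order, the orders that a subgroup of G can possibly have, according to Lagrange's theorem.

|G| = 12 = 2² · 3. By Lagrange's theorem the order of any subgroup divides 12; the divisors of 12 are 1, 2, 3, 4, 6, 12.

Answer: 1, 2, 3, 4, 6, 12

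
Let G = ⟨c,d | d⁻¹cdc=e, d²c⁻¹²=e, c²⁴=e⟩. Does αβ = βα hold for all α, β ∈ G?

c·d = cd but d·c = c¹¹d⁻¹, so c·d ≠ d·c and G is not abelian.

Answer: No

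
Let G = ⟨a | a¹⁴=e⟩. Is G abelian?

G has a single generator, so G is cyclic and hence abelian.

Answer: Yes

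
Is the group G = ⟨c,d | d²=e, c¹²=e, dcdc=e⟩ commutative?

c·d = cd but d·c = c¹¹d, so c·d ≠ d·c and G is not abelian.

Answer: No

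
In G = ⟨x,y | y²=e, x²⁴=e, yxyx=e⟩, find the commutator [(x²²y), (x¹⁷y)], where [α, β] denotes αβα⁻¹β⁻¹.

[(x²²y), (x¹⁷y)] = (x²²y)·(x¹⁷y)·(x²²y)⁻¹·(x¹⁷y)⁻¹.
  (x²²y) · (x¹⁷y) = x⁵
  (x⁵) · (x²²y) = x³y
  (x³y) · (x¹⁷y) = x¹⁰

Answer: x¹⁰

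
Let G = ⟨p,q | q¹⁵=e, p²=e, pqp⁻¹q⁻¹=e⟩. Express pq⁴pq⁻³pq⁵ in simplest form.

Multiply left to right, reducing at each step:
  p · q⁴ = pq⁴
  (pq⁴) · p = q⁴
  (q⁴) · q⁻³ = q
  q · p = pq
  (pq) · q⁵ = pq⁶

Answer: pq⁶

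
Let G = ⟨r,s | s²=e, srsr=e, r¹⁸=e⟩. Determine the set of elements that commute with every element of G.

An element z ∈ Z(G) iff z commutes with every generator.
For example r⁹ is central: (r⁹)·r = r¹⁰ = r·(r⁹); (r⁹)·s = r⁹s = s·(r⁹).
Whereas r ∉ Z(G) since r·s = rs ≠ r¹⁷s = s·r.
Checking each of the 36 elements this way gives Z(G) = {e, r⁹}, of order 2.

Answer: {e, r⁹}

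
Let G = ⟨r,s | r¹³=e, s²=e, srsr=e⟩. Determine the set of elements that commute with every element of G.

An element z ∈ Z(G) iff z commutes with every generator.
For example e is central: e·r = r = r·e; e·s = s = s·e.
Whereas r ∉ Z(G) since r·s = rs ≠ r¹²s = s·r.
Checking each of the 26 elements this way gives Z(G) = {e}, of order 1.

Answer: {e}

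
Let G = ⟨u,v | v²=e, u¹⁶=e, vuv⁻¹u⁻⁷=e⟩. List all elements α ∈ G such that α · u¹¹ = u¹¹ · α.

⟨u¹¹⟩ ⊆ C_G(u¹¹) since powers of u¹¹ commute with u¹¹; so |C_G(u¹¹)| ≥ |⟨u¹¹⟩| = 16.
By orbit–stabilizer, |C_G(u¹¹)| = |G| / |conj. class of u¹¹| = 32 / 2 = 16.
The 16 elements commuting with u¹¹ are {e, u, u², u³, u⁴, u⁵, u⁶, u⁷, u⁸, u⁹, u¹⁰, u¹¹, u¹², u¹³, u¹⁴, u¹⁵}.

Answer: {e, u, u², u³, u⁴, u⁵, u⁶, u⁷, u⁸, u⁹, u¹⁰, u¹¹, u¹², u¹³, u¹⁴, u¹⁵}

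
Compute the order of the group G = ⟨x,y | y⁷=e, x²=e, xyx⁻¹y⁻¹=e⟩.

Enumerate words in the generators, reducing via the relations: the distinct elements are
  {e, x, y, xy, y², y³, y⁴, y⁵, y⁶, xy², xy³, xy⁴, xy⁵, xy⁶}.
No further products give new elements, so |G| = 14.

Answer: 14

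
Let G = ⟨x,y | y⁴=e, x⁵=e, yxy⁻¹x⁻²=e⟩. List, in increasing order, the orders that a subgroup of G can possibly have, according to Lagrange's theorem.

|G| = 20 = 2² · 5. By Lagrange's theorem the order of any subgroup divides 20; the divisors of 20 are 1, 2, 4, 5, 10, 20.

Answer: 1, 2, 4, 5, 10, 20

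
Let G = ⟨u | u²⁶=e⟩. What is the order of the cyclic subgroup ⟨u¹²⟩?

|⟨u¹²⟩| equals the order of u¹². Compute successive powers until reaching e:
  (u¹²)¹ = u¹², (u¹²)² = u²⁴, (u¹²)³ = u¹⁰, (u¹²)⁴ = u²², (u¹²)⁵ = u⁸, (u¹²)⁶ = u²⁰, (u¹²)⁷ = u⁶, (u¹²)⁸ = u¹⁸, (u¹²)⁹ = u⁴, (u¹²)¹⁰ = u¹⁶, (u¹²)¹¹ = u², (u¹²)¹² = u¹⁴, (u¹²)¹³ = e.
The smallest positive k with (u¹²)ᵏ = e is 13, so |⟨u¹²⟩| = 13.

Answer: 13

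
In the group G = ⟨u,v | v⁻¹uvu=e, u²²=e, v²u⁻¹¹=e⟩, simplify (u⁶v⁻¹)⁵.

Compute successive powers of (u⁶v⁻¹), reducing at each step:
  (u⁶v⁻¹)²: (u⁶v⁻¹) · u⁶ = v⁻¹;   (v⁻¹) · v⁻¹ = u¹¹
  (u⁶v⁻¹)³: (u¹¹) · u⁶ = u¹⁷;   (u¹⁷) · v⁻¹ = u⁶v
  (u⁶v⁻¹)⁴: (u⁶v) · u⁶ = v;   v · v⁻¹ = e
  (u⁶v⁻¹)⁵: e · u⁶ = u⁶;   (u⁶) · v⁻¹ = u⁶v⁻¹

Answer: u⁶v⁻¹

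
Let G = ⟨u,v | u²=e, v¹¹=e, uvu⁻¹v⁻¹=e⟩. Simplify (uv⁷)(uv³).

Compute (uv⁷) · (uv³) by multiplying left to right and reducing via the relations at each step:
  (uv⁷) · u = v⁷
  (v⁷) · v³ = v¹⁰

Answer: v¹⁰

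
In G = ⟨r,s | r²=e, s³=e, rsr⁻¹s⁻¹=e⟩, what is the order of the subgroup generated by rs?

|⟨rs⟩| equals the order of rs. Compute successive powers until reaching e:
  (rs)¹ = rs, (rs)² = s², (rs)³ = r, (rs)⁴ = s, (rs)⁵ = rs², (rs)⁶ = e.
The smallest positive k with (rs)ᵏ = e is 6, so |⟨rs⟩| = 6.

Answer: 6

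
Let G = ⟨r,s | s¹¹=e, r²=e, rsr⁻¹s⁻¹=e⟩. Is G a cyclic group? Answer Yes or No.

|G| = 22. The element rs has order 22 (its powers give 22 distinct elements), so ⟨rs⟩ = G and G is cyclic.

Answer: Yes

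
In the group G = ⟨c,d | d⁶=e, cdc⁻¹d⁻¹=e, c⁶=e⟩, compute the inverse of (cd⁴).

The order of (cd⁴) is 6 (smallest k with (cd⁴)ᵏ = e), so (cd⁴)⁻¹ = (cd⁴)⁵ = c⁵d².
Check: (cd⁴) · (c⁵d²) → (cd⁴) · c⁵ = d⁴;   (d⁴) · d² = e, giving e as required.

Answer: c⁵d²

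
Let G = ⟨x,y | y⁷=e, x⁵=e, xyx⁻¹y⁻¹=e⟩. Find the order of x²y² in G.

Compute successive powers until reaching e:
  (x²y²)¹ = x²y², (x²y²)² = x⁴y⁴, (x²y²)³ = xy⁶, (x²y²)⁴ = x³y, (x²y²)⁵ = y³, (x²y²)⁶ = x²y⁵, (x²y²)⁷ = x⁴, (x²y²)⁸ = xy², (x²y²)⁹ = x³y⁴, (x²y²)¹⁰ = y⁶, (x²y²)¹¹ = x²y, (x²y²)¹² = x⁴y³, (x²y²)¹³ = xy⁵, (x²y²)¹⁴ = x³, (x²y²)¹⁵ = y², (x²y²)¹⁶ = x²y⁴, (x²y²)¹⁷ = x⁴y⁶, (x²y²)¹⁸ = xy, (x²y²)¹⁹ = x³y³, (x²y²)²⁰ = y⁵, (x²y²)²¹ = x², (x²y²)²² = x⁴y², (x²y²)²³ = xy⁴, (x²y²)²⁴ = x³y⁶, (x²y²)²⁵ = y, (x²y²)²⁶ = x²y³, (x²y²)²⁷ = x⁴y⁵, (x²y²)²⁸ = x, (x²y²)²⁹ = x³y², (x²y²)³⁰ = y⁴, (x²y²)³¹ = x²y⁶, (x²y²)³² = x⁴y, (x²y²)³³ = xy³, (x²y²)³⁴ = x³y⁵, (x²y²)³⁵ = e.
The smallest positive k with (x²y²)ᵏ = e is 35.

Answer: 35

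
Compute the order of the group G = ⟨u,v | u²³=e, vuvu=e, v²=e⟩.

Enumerate words in the generators, reducing via the relations: the distinct elements are
  {e, u, v, uv, u², u³, u⁴, u⁵, u⁶, u⁷, u⁸, u⁹, u²v, u²², u²¹, u²⁰, u³v, u¹², u¹³, u¹¹, u¹⁰, u¹⁴, u¹⁵, u¹⁶, u¹⁷, u¹⁸, u¹⁹, u⁴v, u⁵v, u⁶v, u⁷v, u⁸v, u⁹v, u²²v, u²¹v, u²⁰v, u¹²v, u¹³v, u¹¹v, u¹⁰v, u¹⁴v, u¹⁵v, u¹⁶v, u¹⁷v, u¹⁸v, u¹⁹v}.
No further products give new elements, so |G| = 46.

Answer: 46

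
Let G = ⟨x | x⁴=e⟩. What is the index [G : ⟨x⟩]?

First find ord(x) by computing successive powers:
  x¹ = x, x² = x², x³ = x³, x⁴ = e.
So |⟨x⟩| = ord(x) = 4. With |G| = 4, by Lagrange [G : ⟨x⟩] = 4/4 = 1.

Answer: 1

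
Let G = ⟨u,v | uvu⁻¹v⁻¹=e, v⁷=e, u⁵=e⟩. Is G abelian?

Each pair of generators commutes: u·v = uv = v·u. Since the generators pairwise commute, every element of G commutes with every other, so G is abelian.

Answer: Yes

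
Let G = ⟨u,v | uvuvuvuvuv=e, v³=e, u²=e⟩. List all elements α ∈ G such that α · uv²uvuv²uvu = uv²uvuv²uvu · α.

⟨uv²uvuv²uvu⟩ ⊆ C_G(uv²uvuv²uvu) since powers of uv²uvuv²uvu commute with uv²uvuv²uvu; so |C_G(uv²uvuv²uvu)| ≥ |⟨uv²uvuv²uvu⟩| = 2.
By orbit–stabilizer, |C_G(uv²uvuv²uvu)| = |G| / |conj. class of uv²uvuv²uvu| = 60 / 15 = 4.
The 4 elements commuting with uv²uvuv²uvu are {e, vuv², uvuv²uvuv, uv²uvuv²uvu}.

Answer: {e, vuv², uvuv²uvuv, uv²uvuv²uvu}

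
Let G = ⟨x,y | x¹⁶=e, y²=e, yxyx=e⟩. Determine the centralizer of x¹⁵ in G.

⟨x¹⁵⟩ ⊆ C_G(x¹⁵) since powers of x¹⁵ commute with x¹⁵; so |C_G(x¹⁵)| ≥ |⟨x¹⁵⟩| = 16.
By orbit–stabilizer, |C_G(x¹⁵)| = |G| / |conj. class of x¹⁵| = 32 / 2 = 16.
The 16 elements commuting with x¹⁵ are {e, x, x², x³, x⁴, x⁵, x⁶, x⁷, x⁸, x⁹, x¹⁰, x¹¹, x¹², x¹³, x¹⁴, x¹⁵}.

Answer: {e, x, x², x³, x⁴, x⁵, x⁶, x⁷, x⁸, x⁹, x¹⁰, x¹¹, x¹², x¹³, x¹⁴, x¹⁵}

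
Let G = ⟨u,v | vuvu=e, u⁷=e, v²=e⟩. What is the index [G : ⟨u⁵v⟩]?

First find ord(u⁵v) by computing successive powers:
  (u⁵v)¹ = u⁵v, (u⁵v)² = e.
So |⟨u⁵v⟩| = ord(u⁵v) = 2. With |G| = 14, by Lagrange [G : ⟨u⁵v⟩] = 14/2 = 7.

Answer: 7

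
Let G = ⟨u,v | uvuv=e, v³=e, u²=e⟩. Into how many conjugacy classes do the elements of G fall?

The conjugacy classes (representative and size) are:
  [e] (size 1), [uv²] (size 3), [v²] (size 2).
Class equation: 1 + 3 + 2 = 6 = |G|. So G has 3 conjugacy classes.

Answer: 3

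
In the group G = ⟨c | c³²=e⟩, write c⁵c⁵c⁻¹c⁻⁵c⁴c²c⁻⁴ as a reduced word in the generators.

Multiply left to right, reducing at each step:
  (c⁵) · c⁵ = c¹⁰
  (c¹⁰) · c⁻¹ = c⁹
  (c⁹) · c⁻⁵ = c⁴
  (c⁴) · c⁴ = c⁸
  (c⁸) · c² = c¹⁰
  (c¹⁰) · c⁻⁴ = c⁶

Answer: c⁶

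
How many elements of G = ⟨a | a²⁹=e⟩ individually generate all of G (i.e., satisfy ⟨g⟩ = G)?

G is cyclic of order 29. An element generates G iff its order is 29, and a cyclic group of order 29 has exactly φ(29) = 28 such elements.

Answer: 28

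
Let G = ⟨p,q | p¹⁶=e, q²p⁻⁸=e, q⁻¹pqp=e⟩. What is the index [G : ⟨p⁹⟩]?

First find ord(p⁹) by computing successive powers:
  (p⁹)¹ = p⁹, (p⁹)² = p², (p⁹)³ = p¹¹, (p⁹)⁴ = p⁴, (p⁹)⁵ = p¹³, (p⁹)⁶ = p⁶, (p⁹)⁷ = p¹⁵, (p⁹)⁸ = p⁸, (p⁹)⁹ = p, (p⁹)¹⁰ = p¹⁰, (p⁹)¹¹ = p³, (p⁹)¹² = p¹², (p⁹)¹³ = p⁵, (p⁹)¹⁴ = p¹⁴, (p⁹)¹⁵ = p⁷, (p⁹)¹⁶ = e.
So |⟨p⁹⟩| = ord(p⁹) = 16. With |G| = 32, by Lagrange [G : ⟨p⁹⟩] = 32/16 = 2.

Answer: 2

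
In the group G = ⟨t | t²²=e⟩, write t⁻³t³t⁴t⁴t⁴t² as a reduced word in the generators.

Multiply left to right, reducing at each step:
  (t¹⁹) · t³ = e
  e · t⁴ = t⁴
  (t⁴) · t⁴ = t⁸
  (t⁸) · t⁴ = t¹²
  (t¹²) · t² = t¹⁴

Answer: t¹⁴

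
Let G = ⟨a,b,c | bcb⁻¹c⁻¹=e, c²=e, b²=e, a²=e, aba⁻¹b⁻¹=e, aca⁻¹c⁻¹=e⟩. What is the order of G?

Enumerate words in the generators, reducing via the relations: the distinct elements are
  {a, b, c, e, ab, ac, bc, abc}.
No further products give new elements, so |G| = 8.

Answer: 8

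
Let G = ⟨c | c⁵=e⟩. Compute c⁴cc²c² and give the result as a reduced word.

Multiply left to right, reducing at each step:
  (c⁴) · c = e
  e · c² = c²
  (c²) · c² = c⁴

Answer: c⁴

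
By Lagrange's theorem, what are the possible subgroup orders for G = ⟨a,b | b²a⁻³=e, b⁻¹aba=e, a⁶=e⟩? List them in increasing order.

|G| = 12 = 2² · 3. By Lagrange's theorem the order of any subgroup divides 12; the divisors of 12 are 1, 2, 3, 4, 6, 12.

Answer: 1, 2, 3, 4, 6, 12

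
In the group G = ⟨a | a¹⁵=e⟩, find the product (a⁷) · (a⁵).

Compute (a⁷) · (a⁵) by multiplying left to right and reducing via the relations at each step:
  (a⁷) · a⁵ = a¹²

Answer: a¹²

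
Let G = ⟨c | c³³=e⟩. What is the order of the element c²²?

Compute successive powers until reaching e:
  (c²²)¹ = c²², (c²²)² = c¹¹, (c²²)³ = e.
The smallest positive k with (c²²)ᵏ = e is 3.

Answer: 3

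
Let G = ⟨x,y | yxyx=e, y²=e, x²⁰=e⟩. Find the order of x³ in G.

Compute successive powers until reaching e:
  (x³)¹ = x³, (x³)² = x⁶, (x³)³ = x⁹, (x³)⁴ = x¹², (x³)⁵ = x¹⁵, (x³)⁶ = x¹⁸, (x³)⁷ = x, (x³)⁸ = x⁴, (x³)⁹ = x⁷, (x³)¹⁰ = x¹⁰, (x³)¹¹ = x¹³, (x³)¹² = x¹⁶, (x³)¹³ = x¹⁹, (x³)¹⁴ = x², (x³)¹⁵ = x⁵, (x³)¹⁶ = x⁸, (x³)¹⁷ = x¹¹, (x³)¹⁸ = x¹⁴, (x³)¹⁹ = x¹⁷, (x³)²⁰ = e.
The smallest positive k with (x³)ᵏ = e is 20.

Answer: 20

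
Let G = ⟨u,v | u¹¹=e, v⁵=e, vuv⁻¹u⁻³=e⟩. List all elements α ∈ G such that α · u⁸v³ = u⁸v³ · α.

⟨u⁸v³⟩ ⊆ C_G(u⁸v³) since powers of u⁸v³ commute with u⁸v³; so |C_G(u⁸v³)| ≥ |⟨u⁸v³⟩| = 5.
By orbit–stabilizer, |C_G(u⁸v³)| = |G| / |conj. class of u⁸v³| = 55 / 11 = 5.
The 5 elements commuting with u⁸v³ are {e, u⁴v, u⁵v², u⁶v⁴, u⁸v³}.

Answer: {e, u⁴v, u⁵v², u⁶v⁴, u⁸v³}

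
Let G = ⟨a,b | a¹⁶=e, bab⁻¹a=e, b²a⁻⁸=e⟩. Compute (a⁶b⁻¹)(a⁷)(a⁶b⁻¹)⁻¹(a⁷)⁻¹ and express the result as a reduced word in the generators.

[(a⁶b⁻¹), (a⁷)] = (a⁶b⁻¹)·(a⁷)·(a⁶b⁻¹)⁻¹·(a⁷)⁻¹.
  (a⁶b⁻¹) · (a⁷) = a⁷b
  (a⁷b) · (a⁶b) = a⁹
  (a⁹) · (a⁹) = a²

Answer: a²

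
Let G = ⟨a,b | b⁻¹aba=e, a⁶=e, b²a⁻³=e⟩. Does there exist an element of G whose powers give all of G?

Every cyclic group is abelian. But a·b = ab while b·a = a²b⁻¹, so a·b ≠ b·a and G is not abelian. Hence G is not cyclic.

Answer: No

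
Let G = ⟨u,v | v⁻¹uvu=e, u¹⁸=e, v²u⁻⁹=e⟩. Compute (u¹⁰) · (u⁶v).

Compute (u¹⁰) · (u⁶v) by multiplying left to right and reducing via the relations at each step:
  (u¹⁰) · u⁶ = u¹⁶
  (u¹⁶) · v = u⁷v⁻¹

Answer: u⁷v⁻¹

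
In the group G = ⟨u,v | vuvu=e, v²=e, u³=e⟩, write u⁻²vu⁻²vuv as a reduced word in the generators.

Multiply left to right, reducing at each step:
  u · v = uv
  (uv) · u⁻² = v
  v · v = e
  e · u = u
  u · v = uv

Answer: uv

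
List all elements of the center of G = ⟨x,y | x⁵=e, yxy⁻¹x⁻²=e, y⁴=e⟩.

An element z ∈ Z(G) iff z commutes with every generator.
For example e is central: e·x = x = x·e; e·y = y = y·e.
Whereas x ∉ Z(G) since x·y = xy ≠ x²y = y·x.
Checking each of the 20 elements this way gives Z(G) = {e}, of order 1.

Answer: {e}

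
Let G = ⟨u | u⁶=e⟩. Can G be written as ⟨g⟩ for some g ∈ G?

|G| = 6. The element u has order 6 (its powers give 6 distinct elements), so ⟨u⟩ = G and G is cyclic.

Answer: Yes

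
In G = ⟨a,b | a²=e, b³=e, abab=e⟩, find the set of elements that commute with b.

⟨b⟩ ⊆ C_G(b) since powers of b commute with b; so |C_G(b)| ≥ |⟨b⟩| = 3.
By orbit–stabilizer, |C_G(b)| = |G| / |conj. class of b| = 6 / 2 = 3.
The 3 elements commuting with b are {e, b, b²}.

Answer: {e, b, b²}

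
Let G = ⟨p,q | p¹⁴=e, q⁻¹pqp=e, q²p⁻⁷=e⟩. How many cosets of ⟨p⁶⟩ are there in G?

First find ord(p⁶) by computing successive powers:
  (p⁶)¹ = p⁶, (p⁶)² = p¹², (p⁶)³ = p⁴, (p⁶)⁴ = p¹⁰, (p⁶)⁵ = p², (p⁶)⁶ = p⁸, (p⁶)⁷ = e.
So |⟨p⁶⟩| = ord(p⁶) = 7. With |G| = 28, by Lagrange [G : ⟨p⁶⟩] = 28/7 = 4.

Answer: 4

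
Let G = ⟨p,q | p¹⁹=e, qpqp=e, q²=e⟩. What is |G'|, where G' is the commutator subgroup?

G' = [G, G] is generated by all commutators. The generator-pair commutators are: [p, q] = p².
The subgroup they normally generate is {e, p, p², p³, p⁴, p⁵, p⁶, p⁷, p⁸, p⁹, p¹⁰, p¹¹, p¹², p¹³, p¹⁴, p¹⁵, p¹⁶, p¹⁷, p¹⁸}, of order 19.
Check: |G/G'| = 38/19 = 2 is the order of the abelianisation.

Answer: 19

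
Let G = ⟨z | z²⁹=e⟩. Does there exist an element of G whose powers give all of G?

|G| = 29. The element z has order 29 (its powers give 29 distinct elements), so ⟨z⟩ = G and G is cyclic.

Answer: Yes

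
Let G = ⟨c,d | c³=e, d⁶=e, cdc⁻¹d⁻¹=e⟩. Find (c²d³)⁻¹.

The order of (c²d³) is 6 (smallest k with (c²d³)ᵏ = e), so (c²d³)⁻¹ = (c²d³)⁵ = cd³.
Check: (c²d³) · (cd³) → (c²d³) · c = d³;   (d³) · d³ = e, giving e as required.

Answer: cd³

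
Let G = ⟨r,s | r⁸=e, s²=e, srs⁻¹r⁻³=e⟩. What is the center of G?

An element z ∈ Z(G) iff z commutes with every generator.
For example r⁴ is central: (r⁴)·r = r⁵ = r·(r⁴); (r⁴)·s = r⁴s = s·(r⁴).
Whereas r ∉ Z(G) since r·s = rs ≠ r³s = s·r.
Checking each of the 16 elements this way gives Z(G) = {e, r⁴}, of order 2.

Answer: {e, r⁴}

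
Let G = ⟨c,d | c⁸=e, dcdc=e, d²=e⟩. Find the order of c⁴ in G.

Compute successive powers until reaching e:
  (c⁴)¹ = c⁴, (c⁴)² = e.
The smallest positive k with (c⁴)ᵏ = e is 2.

Answer: 2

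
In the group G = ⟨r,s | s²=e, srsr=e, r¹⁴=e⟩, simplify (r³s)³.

Compute successive powers of (r³s), reducing at each step:
  (r³s)²: (r³s) · r³ = s;   s · s = e
  (r³s)³: e · r³ = r³;   (r³) · s = r³s

Answer: r³s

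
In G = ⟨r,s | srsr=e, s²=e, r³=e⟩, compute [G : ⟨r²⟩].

First find ord(r²) by computing successive powers:
  (r²)¹ = r², (r²)² = r, (r²)³ = e.
So |⟨r²⟩| = ord(r²) = 3. With |G| = 6, by Lagrange [G : ⟨r²⟩] = 6/3 = 2.

Answer: 2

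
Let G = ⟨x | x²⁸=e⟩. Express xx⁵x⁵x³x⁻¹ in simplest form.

Multiply left to right, reducing at each step:
  x · x⁵ = x⁶
  (x⁶) · x⁵ = x¹¹
  (x¹¹) · x³ = x¹⁴
  (x¹⁴) · x⁻¹ = x¹³

Answer: x¹³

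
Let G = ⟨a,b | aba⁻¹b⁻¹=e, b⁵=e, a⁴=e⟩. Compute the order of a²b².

Compute successive powers until reaching e:
  (a²b²)¹ = a²b², (a²b²)² = b⁴, (a²b²)³ = a²b, (a²b²)⁴ = b³, (a²b²)⁵ = a², (a²b²)⁶ = b², (a²b²)⁷ = a²b⁴, (a²b²)⁸ = b, (a²b²)⁹ = a²b³, (a²b²)¹⁰ = e.
The smallest positive k with (a²b²)ᵏ = e is 10.

Answer: 10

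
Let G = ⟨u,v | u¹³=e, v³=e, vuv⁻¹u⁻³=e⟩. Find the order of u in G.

Compute successive powers until reaching e:
  u¹ = u, u² = u², u³ = u³, u⁴ = u⁴, u⁵ = u⁵, u⁶ = u⁶, u⁷ = u⁷, u⁸ = u⁸, u⁹ = u⁹, u¹⁰ = u¹⁰, u¹¹ = u¹¹, u¹² = u¹², u¹³ = e.
The smallest positive k with uᵏ = e is 13.

Answer: 13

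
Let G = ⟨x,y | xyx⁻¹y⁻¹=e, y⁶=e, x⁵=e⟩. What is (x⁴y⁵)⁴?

Compute successive powers of (x⁴y⁵), reducing at each step:
  (x⁴y⁵)²: (x⁴y⁵) · x⁴ = x³y⁵;   (x³y⁵) · y⁵ = x³y⁴
  (x⁴y⁵)³: (x³y⁴) · x⁴ = x²y⁴;   (x²y⁴) · y⁵ = x²y³
  (x⁴y⁵)⁴: (x²y³) · x⁴ = xy³;   (xy³) · y⁵ = xy²

Answer: xy²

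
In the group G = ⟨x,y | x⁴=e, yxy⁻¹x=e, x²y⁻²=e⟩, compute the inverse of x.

The order of x is 4 (smallest k with xᵏ = e), so x⁻¹ = x³ = x³.
Check: x · (x³) → x · x³ = e, giving e as required.

Answer: x³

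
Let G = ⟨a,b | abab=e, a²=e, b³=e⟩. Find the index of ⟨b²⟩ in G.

First find ord(b²) by computing successive powers:
  (b²)¹ = b², (b²)² = b, (b²)³ = e.
So |⟨b²⟩| = ord(b²) = 3. With |G| = 6, by Lagrange [G : ⟨b²⟩] = 6/3 = 2.

Answer: 2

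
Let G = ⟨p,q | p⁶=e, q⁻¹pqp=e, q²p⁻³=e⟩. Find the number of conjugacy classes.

The conjugacy classes (representative and size) are:
  [e] (size 1), [p] (size 2), [p²] (size 2), [p³] (size 1), [pq⁻¹] (size 3), [p²q⁻¹] (size 3).
Class equation: 1 + 2 + 2 + 1 + 3 + 3 = 12 = |G|. So G has 6 conjugacy classes.

Answer: 6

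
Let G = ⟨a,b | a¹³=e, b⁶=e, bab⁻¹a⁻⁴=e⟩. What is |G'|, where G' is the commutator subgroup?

G' = [G, G] is generated by all commutators. The generator-pair commutators are: [a, b] = a¹⁰.
The subgroup they normally generate is {e, a, a², a³, a⁴, a⁵, a⁶, a⁷, a⁸, a⁹, a¹⁰, a¹¹, a¹²}, of order 13.
Check: |G/G'| = 78/13 = 6 is the order of the abelianisation.

Answer: 13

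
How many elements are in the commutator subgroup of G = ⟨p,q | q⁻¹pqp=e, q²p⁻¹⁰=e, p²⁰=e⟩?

G' = [G, G] is generated by all commutators. The generator-pair commutators are: [p, q] = p².
The subgroup they normally generate is {e, p², p⁴, p⁶, p⁸, p¹⁰, p¹², p¹⁴, p¹⁶, p¹⁸}, of order 10.
Check: |G/G'| = 40/10 = 4 is the order of the abelianisation.

Answer: 10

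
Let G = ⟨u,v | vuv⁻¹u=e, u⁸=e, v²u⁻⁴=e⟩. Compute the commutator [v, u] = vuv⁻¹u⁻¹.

[v, u] = v·u·v⁻¹·u⁻¹.
  v · u = u³v⁻¹
  (u³v⁻¹) · (v⁻¹) = u⁷
  (u⁷) · (u⁷) = u⁶

Answer: u⁶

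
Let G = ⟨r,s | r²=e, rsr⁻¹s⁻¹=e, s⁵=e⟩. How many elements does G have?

Enumerate words in the generators, reducing via the relations: the distinct elements are
  {e, r, s, rs, s², s³, s⁴, rs², rs³, rs⁴}.
No further products give new elements, so |G| = 10.

Answer: 10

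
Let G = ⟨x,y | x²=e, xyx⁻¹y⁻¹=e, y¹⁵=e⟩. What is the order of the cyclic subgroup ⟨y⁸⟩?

|⟨y⁸⟩| equals the order of y⁸. Compute successive powers until reaching e:
  (y⁸)¹ = y⁸, (y⁸)² = y, (y⁸)³ = y⁹, (y⁸)⁴ = y², (y⁸)⁵ = y¹⁰, (y⁸)⁶ = y³, (y⁸)⁷ = y¹¹, (y⁸)⁸ = y⁴, (y⁸)⁹ = y¹², (y⁸)¹⁰ = y⁵, (y⁸)¹¹ = y¹³, (y⁸)¹² = y⁶, (y⁸)¹³ = y¹⁴, (y⁸)¹⁴ = y⁷, (y⁸)¹⁵ = e.
The smallest positive k with (y⁸)ᵏ = e is 15, so |⟨y⁸⟩| = 15.

Answer: 15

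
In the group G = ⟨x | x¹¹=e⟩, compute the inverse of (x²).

The order of (x²) is 11 (smallest k with (x²)ᵏ = e), so (x²)⁻¹ = (x²)¹⁰ = x⁹.
Check: (x²) · (x⁹) → (x²) · x⁹ = e, giving e as required.

Answer: x⁹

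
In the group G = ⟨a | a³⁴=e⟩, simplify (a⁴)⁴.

Compute successive powers of (a⁴), reducing at each step:
  (a⁴)²: (a⁴) · a⁴ = a⁸
  (a⁴)³: (a⁸) · a⁴ = a¹²
  (a⁴)⁴: (a¹²) · a⁴ = a¹⁶

Answer: a¹⁶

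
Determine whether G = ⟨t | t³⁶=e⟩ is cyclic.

|G| = 36. The element t has order 36 (its powers give 36 distinct elements), so ⟨t⟩ = G and G is cyclic.

Answer: Yes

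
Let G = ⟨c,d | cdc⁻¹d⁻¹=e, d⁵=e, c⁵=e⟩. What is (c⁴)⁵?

Compute successive powers of (c⁴), reducing at each step:
  (c⁴)²: (c⁴) · c⁴ = c³
  (c⁴)³: (c³) · c⁴ = c²
  (c⁴)⁴: (c²) · c⁴ = c
  (c⁴)⁵: c · c⁴ = e

Answer: e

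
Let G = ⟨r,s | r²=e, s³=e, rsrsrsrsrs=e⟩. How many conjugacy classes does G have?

The conjugacy classes (representative and size) are:
  [e] (size 1), [rsrs²rsrs²r] (size 15), [srsrs²r] (size 20), [rs²rs²r] (size 12), [s²rsrs²] (size 12).
Class equation: 1 + 15 + 20 + 12 + 12 = 60 = |G|. So G has 5 conjugacy classes.

Answer: 5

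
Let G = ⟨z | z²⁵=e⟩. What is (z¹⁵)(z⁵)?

Compute (z¹⁵) · (z⁵) by multiplying left to right and reducing via the relations at each step:
  (z¹⁵) · z⁵ = z²⁰

Answer: z²⁰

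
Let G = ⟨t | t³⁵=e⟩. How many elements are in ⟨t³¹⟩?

|⟨t³¹⟩| equals the order of t³¹. Compute successive powers until reaching e:
  (t³¹)¹ = t³¹, (t³¹)² = t²⁷, (t³¹)³ = t²³, (t³¹)⁴ = t¹⁹, (t³¹)⁵ = t¹⁵, (t³¹)⁶ = t¹¹, (t³¹)⁷ = t⁷, (t³¹)⁸ = t³, (t³¹)⁹ = t³⁴, (t³¹)¹⁰ = t³⁰, (t³¹)¹¹ = t²⁶, (t³¹)¹² = t²², (t³¹)¹³ = t¹⁸, (t³¹)¹⁴ = t¹⁴, (t³¹)¹⁵ = t¹⁰, (t³¹)¹⁶ = t⁶, (t³¹)¹⁷ = t², (t³¹)¹⁸ = t³³, (t³¹)¹⁹ = t²⁹, (t³¹)²⁰ = t²⁵, (t³¹)²¹ = t²¹, (t³¹)²² = t¹⁷, (t³¹)²³ = t¹³, (t³¹)²⁴ = t⁹, (t³¹)²⁵ = t⁵, (t³¹)²⁶ = t, (t³¹)²⁷ = t³², (t³¹)²⁸ = t²⁸, (t³¹)²⁹ = t²⁴, (t³¹)³⁰ = t²⁰, (t³¹)³¹ = t¹⁶, (t³¹)³² = t¹², (t³¹)³³ = t⁸, (t³¹)³⁴ = t⁴, (t³¹)³⁵ = e.
The smallest positive k with (t³¹)ᵏ = e is 35, so |⟨t³¹⟩| = 35.

Answer: 35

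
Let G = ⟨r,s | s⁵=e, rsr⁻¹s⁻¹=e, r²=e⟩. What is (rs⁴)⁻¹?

The order of (rs⁴) is 10 (smallest k with (rs⁴)ᵏ = e), so (rs⁴)⁻¹ = (rs⁴)⁹ = rs.
Check: (rs⁴) · (rs) → (rs⁴) · r = s⁴;   (s⁴) · s = e, giving e as required.

Answer: rs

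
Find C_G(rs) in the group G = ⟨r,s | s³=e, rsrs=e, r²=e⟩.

⟨rs⟩ ⊆ C_G(rs) since powers of rs commute with rs; so |C_G(rs)| ≥ |⟨rs⟩| = 2.
By orbit–stabilizer, |C_G(rs)| = |G| / |conj. class of rs| = 6 / 3 = 2.
The 2 elements commuting with rs are {e, rs}.

Answer: {e, rs}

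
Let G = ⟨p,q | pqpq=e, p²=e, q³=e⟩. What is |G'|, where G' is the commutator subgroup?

G' = [G, G] is generated by all commutators. The generator-pair commutators are: [p, q] = q.
The subgroup they normally generate is {e, q, q²}, of order 3.
Check: |G/G'| = 6/3 = 2 is the order of the abelianisation.

Answer: 3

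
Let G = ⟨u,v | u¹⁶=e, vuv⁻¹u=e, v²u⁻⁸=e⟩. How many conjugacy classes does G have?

The conjugacy classes (representative and size) are:
  [e] (size 1), [u] (size 2), [u¹⁴] (size 2), [u¹³] (size 2), [u¹²] (size 2), [u⁵] (size 2), [u¹⁰] (size 2), [u⁷] (size 2), [u⁸] (size 1), [v⁻¹] (size 8), [u⁷v⁻¹] (size 8).
Class equation: 1 + 2 + 2 + 2 + 2 + 2 + 2 + 2 + 1 + 8 + 8 = 32 = |G|. So G has 11 conjugacy classes.

Answer: 11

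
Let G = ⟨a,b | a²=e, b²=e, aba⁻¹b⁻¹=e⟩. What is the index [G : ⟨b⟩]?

First find ord(b) by computing successive powers:
  b¹ = b, b² = e.
So |⟨b⟩| = ord(b) = 2. With |G| = 4, by Lagrange [G : ⟨b⟩] = 4/2 = 2.

Answer: 2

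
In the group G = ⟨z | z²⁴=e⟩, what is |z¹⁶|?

Compute successive powers until reaching e:
  (z¹⁶)¹ = z¹⁶, (z¹⁶)² = z⁸, (z¹⁶)³ = e.
The smallest positive k with (z¹⁶)ᵏ = e is 3.

Answer: 3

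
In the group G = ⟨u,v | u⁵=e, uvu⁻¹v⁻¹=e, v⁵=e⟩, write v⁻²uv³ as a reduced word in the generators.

Multiply left to right, reducing at each step:
  (v³) · u = uv³
  (uv³) · v³ = uv

Answer: uv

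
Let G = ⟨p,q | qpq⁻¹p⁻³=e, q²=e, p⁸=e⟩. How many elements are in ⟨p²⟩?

|⟨p²⟩| equals the order of p². Compute successive powers until reaching e:
  (p²)¹ = p², (p²)² = p⁴, (p²)³ = p⁶, (p²)⁴ = e.
The smallest positive k with (p²)ᵏ = e is 4, so |⟨p²⟩| = 4.

Answer: 4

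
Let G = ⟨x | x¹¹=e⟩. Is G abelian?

G has a single generator, so G is cyclic and hence abelian.

Answer: Yes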